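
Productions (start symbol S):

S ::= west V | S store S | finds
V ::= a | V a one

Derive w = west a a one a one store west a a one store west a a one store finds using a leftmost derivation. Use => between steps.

S => S store S => S store S store S => S store S store S store S => west V store S store S store S => west V a one store S store S store S => west V a one a one store S store S store S => west a a one a one store S store S store S => west a a one a one store west V store S store S => west a a one a one store west V a one store S store S => west a a one a one store west a a one store S store S => west a a one a one store west a a one store west V store S => west a a one a one store west a a one store west V a one store S => west a a one a one store west a a one store west a a one store S => west a a one a one store west a a one store west a a one store finds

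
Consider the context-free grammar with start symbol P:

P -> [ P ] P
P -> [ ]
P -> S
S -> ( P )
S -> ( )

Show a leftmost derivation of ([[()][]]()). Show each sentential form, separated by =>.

P => S   [P -> S]
S => (P)   [S -> ( P )]
(P) => ([P]P)   [P -> [ P ] P]
([P]P) => ([[P]P]P)   [P -> [ P ] P]
([[P]P]P) => ([[S]P]P)   [P -> S]
([[S]P]P) => ([[()]P]P)   [S -> ( )]
([[()]P]P) => ([[()][]]P)   [P -> [ ]]
([[()][]]P) => ([[()][]]S)   [P -> S]
([[()][]]S) => ([[()][]]())   [S -> ( )]

P => S => (P) => ([P]P) => ([[P]P]P) => ([[S]P]P) => ([[()]P]P) => ([[()][]]P) => ([[()][]]S) => ([[()][]]())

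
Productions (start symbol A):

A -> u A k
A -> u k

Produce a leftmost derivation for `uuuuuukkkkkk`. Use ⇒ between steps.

A ⇒ uAk ⇒ uuAkk ⇒ uuuAkkk ⇒ uuuuAkkkk ⇒ uuuuuAkkkkk ⇒ uuuuuukkkkkk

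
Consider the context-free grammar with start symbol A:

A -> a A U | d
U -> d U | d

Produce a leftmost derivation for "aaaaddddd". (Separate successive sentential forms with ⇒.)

A ⇒ aAU ⇒ aaAUU ⇒ aaaAUUU ⇒ aaaaAUUUU ⇒ aaaadUUUU ⇒ aaaaddUUU ⇒ aaaadddUU ⇒ aaaaddddU ⇒ aaaaddddd

A ⇒ aAU   [A -> a A U]
aAU ⇒ aaAUU   [A -> a A U]
aaAUU ⇒ aaaAUUU   [A -> a A U]
aaaAUUU ⇒ aaaaAUUUU   [A -> a A U]
aaaaAUUUU ⇒ aaaadUUUU   [A -> d]
aaaadUUUU ⇒ aaaaddUUU   [U -> d]
aaaaddUUU ⇒ aaaadddUU   [U -> d]
aaaadddUU ⇒ aaaaddddU   [U -> d]
aaaaddddU ⇒ aaaaddddd   [U -> d]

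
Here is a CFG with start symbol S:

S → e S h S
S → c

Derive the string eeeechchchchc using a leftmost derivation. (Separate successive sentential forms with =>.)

S => eShS   [S → e S h S]
eShS => eeShShS   [S → e S h S]
eeShShS => eeeShShShS   [S → e S h S]
eeeShShShS => eeeeShShShShS   [S → e S h S]
eeeeShShShShS => eeeechShShShS   [S → c]
eeeechShShShS => eeeechchShShS   [S → c]
eeeechchShShS => eeeechchchShS   [S → c]
eeeechchchShS => eeeechchchchS   [S → c]
eeeechchchchS => eeeechchchchc   [S → c]

S=>eShS=>eeShShS=>eeeShShShS=>eeeeShShShShS=>eeeechShShShS=>eeeechchShShS=>eeeechchchShS=>eeeechchchchS=>eeeechchchchc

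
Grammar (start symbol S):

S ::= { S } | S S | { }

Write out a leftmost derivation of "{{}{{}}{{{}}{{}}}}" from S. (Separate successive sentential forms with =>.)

S => {S} => {SS} => {SSS} => {{}SS} => {{}{S}S} => {{}{{}}S} => {{}{{}}{S}} => {{}{{}}{SS}} => {{}{{}}{{S}S}} => {{}{{}}{{{}}S}} => {{}{{}}{{{}}{S}}} => {{}{{}}{{{}}{{}}}}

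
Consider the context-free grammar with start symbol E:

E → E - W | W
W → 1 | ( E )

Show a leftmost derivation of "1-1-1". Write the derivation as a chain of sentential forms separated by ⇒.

E ⇒ E-W ⇒ E-W-W ⇒ W-W-W ⇒ 1-W-W ⇒ 1-1-W ⇒ 1-1-1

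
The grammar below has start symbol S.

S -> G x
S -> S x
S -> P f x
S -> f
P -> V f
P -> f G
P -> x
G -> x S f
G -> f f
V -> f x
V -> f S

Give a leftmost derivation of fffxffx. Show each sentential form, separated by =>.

S => Pfx => Vffx => fSffx => fGxffx => fffxffx

S => Pfx   [S -> P f x]
Pfx => Vffx   [P -> V f]
Vffx => fSffx   [V -> f S]
fSffx => fGxffx   [S -> G x]
fGxffx => fffxffx   [G -> f f]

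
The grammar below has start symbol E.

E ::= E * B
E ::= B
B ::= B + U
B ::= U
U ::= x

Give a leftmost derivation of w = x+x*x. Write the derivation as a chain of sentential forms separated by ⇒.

E ⇒ E*B   [E ::= E * B]
E*B ⇒ B*B   [E ::= B]
B*B ⇒ B+U*B   [B ::= B + U]
B+U*B ⇒ U+U*B   [B ::= U]
U+U*B ⇒ x+U*B   [U ::= x]
x+U*B ⇒ x+x*B   [U ::= x]
x+x*B ⇒ x+x*U   [B ::= U]
x+x*U ⇒ x+x*x   [U ::= x]

E⇒E*B⇒B*B⇒B+U*B⇒U+U*B⇒x+U*B⇒x+x*B⇒x+x*U⇒x+x*x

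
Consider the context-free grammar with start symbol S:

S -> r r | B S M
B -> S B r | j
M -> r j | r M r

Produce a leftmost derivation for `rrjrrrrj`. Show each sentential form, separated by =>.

S => BSM   [S -> B S M]
BSM => SBrSM   [B -> S B r]
SBrSM => rrBrSM   [S -> r r]
rrBrSM => rrjrSM   [B -> j]
rrjrSM => rrjrrrM   [S -> r r]
rrjrrrM => rrjrrrrj   [M -> r j]

S => BSM => SBrSM => rrBrSM => rrjrSM => rrjrrrM => rrjrrrrj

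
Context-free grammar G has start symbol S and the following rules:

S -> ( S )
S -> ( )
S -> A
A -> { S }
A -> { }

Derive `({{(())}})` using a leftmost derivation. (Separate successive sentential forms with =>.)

S => (S) => (A) => ({S}) => ({A}) => ({{S}}) => ({{(S)}}) => ({{(())}})

S => (S)   [S -> ( S )]
(S) => (A)   [S -> A]
(A) => ({S})   [A -> { S }]
({S}) => ({A})   [S -> A]
({A}) => ({{S}})   [A -> { S }]
({{S}}) => ({{(S)}})   [S -> ( S )]
({{(S)}}) => ({{(())}})   [S -> ( )]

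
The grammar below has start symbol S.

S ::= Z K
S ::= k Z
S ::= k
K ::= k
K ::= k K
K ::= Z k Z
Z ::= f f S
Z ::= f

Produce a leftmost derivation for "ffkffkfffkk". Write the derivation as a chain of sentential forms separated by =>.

S => ZK   [S ::= Z K]
ZK => ffSK   [Z ::= f f S]
ffSK => ffkZK   [S ::= k Z]
ffkZK => ffkffSK   [Z ::= f f S]
ffkffSK => ffkffkZK   [S ::= k Z]
ffkffkZK => ffkffkffSK   [Z ::= f f S]
ffkffkffSK => ffkffkffZKK   [S ::= Z K]
ffkffkffZKK => ffkffkfffKK   [Z ::= f]
ffkffkfffKK => ffkffkfffkK   [K ::= k]
ffkffkfffkK => ffkffkfffkk   [K ::= k]

S => ZK => ffSK => ffkZK => ffkffSK => ffkffkZK => ffkffkffSK => ffkffkffZKK => ffkffkfffKK => ffkffkfffkK => ffkffkfffkk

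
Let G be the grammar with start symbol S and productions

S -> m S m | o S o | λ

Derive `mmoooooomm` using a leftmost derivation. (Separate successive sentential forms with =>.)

S => mSm => mmSmm => mmoSomm => mmooSoomm => mmoooSooomm => mmoooooomm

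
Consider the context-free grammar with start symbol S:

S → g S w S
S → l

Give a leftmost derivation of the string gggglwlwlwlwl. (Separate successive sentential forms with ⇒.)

S ⇒ gSwS   [S → g S w S]
gSwS ⇒ ggSwSwS   [S → g S w S]
ggSwSwS ⇒ gggSwSwSwS   [S → g S w S]
gggSwSwSwS ⇒ ggggSwSwSwSwS   [S → g S w S]
ggggSwSwSwSwS ⇒ gggglwSwSwSwS   [S → l]
gggglwSwSwSwS ⇒ gggglwlwSwSwS   [S → l]
gggglwlwSwSwS ⇒ gggglwlwlwSwS   [S → l]
gggglwlwlwSwS ⇒ gggglwlwlwlwS   [S → l]
gggglwlwlwlwS ⇒ gggglwlwlwlwl   [S → l]

S ⇒ gSwS ⇒ ggSwSwS ⇒ gggSwSwSwS ⇒ ggggSwSwSwSwS ⇒ gggglwSwSwSwS ⇒ gggglwlwSwSwS ⇒ gggglwlwlwSwS ⇒ gggglwlwlwlwS ⇒ gggglwlwlwlwl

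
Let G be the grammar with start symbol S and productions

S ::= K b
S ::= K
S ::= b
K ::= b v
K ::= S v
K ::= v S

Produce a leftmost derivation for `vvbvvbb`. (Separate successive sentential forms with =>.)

S=>Kb=>vSb=>vKbb=>vSvbb=>vKvbb=>vvSvbb=>vvKvbb=>vvSvvbb=>vvbvvbb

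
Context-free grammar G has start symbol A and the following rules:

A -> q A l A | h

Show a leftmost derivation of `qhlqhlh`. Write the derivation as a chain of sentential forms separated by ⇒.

A ⇒ qAlA   [A -> q A l A]
qAlA ⇒ qhlA   [A -> h]
qhlA ⇒ qhlqAlA   [A -> q A l A]
qhlqAlA ⇒ qhlqhlA   [A -> h]
qhlqhlA ⇒ qhlqhlh   [A -> h]

A ⇒ qAlA ⇒ qhlA ⇒ qhlqAlA ⇒ qhlqhlA ⇒ qhlqhlh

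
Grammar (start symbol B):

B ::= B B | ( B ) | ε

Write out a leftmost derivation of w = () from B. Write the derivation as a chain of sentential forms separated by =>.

B => BB => BBB => BBBB => BBBBB => (B)BBBB => ()BBBB => ()BBB => ()BB => ()B => ()

B => BB   [B ::= B B]
BB => BBB   [B ::= B B]
BBB => BBBB   [B ::= B B]
BBBB => BBBBB   [B ::= B B]
BBBBB => (B)BBBB   [B ::= ( B )]
(B)BBBB => ()BBBB   [B ::= ε]
()BBBB => ()BBB   [B ::= ε]
()BBB => ()BB   [B ::= ε]
()BB => ()B   [B ::= ε]
()B => ()   [B ::= ε]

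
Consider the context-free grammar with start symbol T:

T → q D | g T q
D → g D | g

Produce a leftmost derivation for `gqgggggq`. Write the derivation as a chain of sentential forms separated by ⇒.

T ⇒ gTq   [T → g T q]
gTq ⇒ gqDq   [T → q D]
gqDq ⇒ gqgDq   [D → g D]
gqgDq ⇒ gqggDq   [D → g D]
gqggDq ⇒ gqgggDq   [D → g D]
gqgggDq ⇒ gqggggDq   [D → g D]
gqggggDq ⇒ gqgggggq   [D → g]

T ⇒ gTq ⇒ gqDq ⇒ gqgDq ⇒ gqggDq ⇒ gqgggDq ⇒ gqggggDq ⇒ gqgggggq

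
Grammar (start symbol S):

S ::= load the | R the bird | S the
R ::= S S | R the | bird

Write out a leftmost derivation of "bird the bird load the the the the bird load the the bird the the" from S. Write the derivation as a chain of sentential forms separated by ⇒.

S ⇒ S the   [S ::= S the]
S the ⇒ S the the   [S ::= S the]
S the the ⇒ R the bird the the   [S ::= R the bird]
R the bird the the ⇒ S S the bird the the   [R ::= S S]
S S the bird the the ⇒ R the bird S the bird the the   [S ::= R the bird]
R the bird S the bird the the ⇒ R the the bird S the bird the the   [R ::= R the]
R the the bird S the bird the the ⇒ R the the the bird S the bird the the   [R ::= R the]
R the the the bird S the bird the the ⇒ S S the the the bird S the bird the the   [R ::= S S]
S S the the the bird S the bird the the ⇒ R the bird S the the the bird S the bird the the   [S ::= R the bird]
R the bird S the the the bird S the bird the the ⇒ bird the bird S the the the bird S the bird the the   [R ::= bird]
bird the bird S the the the bird S the bird the the ⇒ bird the bird load the the the the bird S the bird the the   [S ::= load the]
bird the bird load the the the the bird S the bird the the ⇒ bird the bird load the the the the bird load the the bird the the   [S ::= load the]

S ⇒ S the ⇒ S the the ⇒ R the bird the the ⇒ S S the bird the the ⇒ R the bird S the bird the the ⇒ R the the bird S the bird the the ⇒ R the the the bird S the bird the the ⇒ S S the the the bird S the bird the the ⇒ R the bird S the the the bird S the bird the the ⇒ bird the bird S the the the bird S the bird the the ⇒ bird the bird load the the the the bird S the bird the the ⇒ bird the bird load the the the the bird load the the bird the the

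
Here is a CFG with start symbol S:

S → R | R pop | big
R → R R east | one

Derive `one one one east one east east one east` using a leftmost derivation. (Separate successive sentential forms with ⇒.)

S ⇒ R ⇒ R R east ⇒ R R east R east ⇒ one R east R east ⇒ one R R east east R east ⇒ one R R east R east east R east ⇒ one one R east R east east R east ⇒ one one one east R east east R east ⇒ one one one east one east east R east ⇒ one one one east one east east one east

S ⇒ R   [S → R]
R ⇒ R R east   [R → R R east]
R R east ⇒ R R east R east   [R → R R east]
R R east R east ⇒ one R east R east   [R → one]
one R east R east ⇒ one R R east east R east   [R → R R east]
one R R east east R east ⇒ one R R east R east east R east   [R → R R east]
one R R east R east east R east ⇒ one one R east R east east R east   [R → one]
one one R east R east east R east ⇒ one one one east R east east R east   [R → one]
one one one east R east east R east ⇒ one one one east one east east R east   [R → one]
one one one east one east east R east ⇒ one one one east one east east one east   [R → one]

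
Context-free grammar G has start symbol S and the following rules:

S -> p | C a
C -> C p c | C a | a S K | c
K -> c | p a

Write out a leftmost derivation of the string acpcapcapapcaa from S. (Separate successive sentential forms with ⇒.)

S ⇒ Ca ⇒ Caa ⇒ Cpcaa ⇒ aSKpcaa ⇒ aCaKpcaa ⇒ aCpcaKpcaa ⇒ aCapcaKpcaa ⇒ aCpcapcaKpcaa ⇒ acpcapcaKpcaa ⇒ acpcapcapapcaa

S ⇒ Ca   [S -> C a]
Ca ⇒ Caa   [C -> C a]
Caa ⇒ Cpcaa   [C -> C p c]
Cpcaa ⇒ aSKpcaa   [C -> a S K]
aSKpcaa ⇒ aCaKpcaa   [S -> C a]
aCaKpcaa ⇒ aCpcaKpcaa   [C -> C p c]
aCpcaKpcaa ⇒ aCapcaKpcaa   [C -> C a]
aCapcaKpcaa ⇒ aCpcapcaKpcaa   [C -> C p c]
aCpcapcaKpcaa ⇒ acpcapcaKpcaa   [C -> c]
acpcapcaKpcaa ⇒ acpcapcapapcaa   [K -> p a]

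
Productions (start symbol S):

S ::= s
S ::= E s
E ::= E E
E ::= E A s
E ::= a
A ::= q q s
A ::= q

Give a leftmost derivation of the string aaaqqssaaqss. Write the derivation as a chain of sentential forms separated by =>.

S => Es   [S ::= E s]
Es => EEs   [E ::= E E]
EEs => aEs   [E ::= a]
aEs => aEAss   [E ::= E A s]
aEAss => aEEAss   [E ::= E E]
aEEAss => aEEEAss   [E ::= E E]
aEEEAss => aEAsEEAss   [E ::= E A s]
aEAsEEAss => aEEAsEEAss   [E ::= E E]
aEEAsEEAss => aaEAsEEAss   [E ::= a]
aaEAsEEAss => aaaAsEEAss   [E ::= a]
aaaAsEEAss => aaaqqssEEAss   [A ::= q q s]
aaaqqssEEAss => aaaqqssaEAss   [E ::= a]
aaaqqssaEAss => aaaqqssaaAss   [E ::= a]
aaaqqssaaAss => aaaqqssaaqss   [A ::= q]

S => Es => EEs => aEs => aEAss => aEEAss => aEEEAss => aEAsEEAss => aEEAsEEAss => aaEAsEEAss => aaaAsEEAss => aaaqqssEEAss => aaaqqssaEAss => aaaqqssaaAss => aaaqqssaaqss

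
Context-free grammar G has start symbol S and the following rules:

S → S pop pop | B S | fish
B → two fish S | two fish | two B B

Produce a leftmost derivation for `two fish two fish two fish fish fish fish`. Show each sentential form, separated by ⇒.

S ⇒ B S ⇒ two fish S S ⇒ two fish B S S ⇒ two fish two fish S S S ⇒ two fish two fish B S S S ⇒ two fish two fish two fish S S S ⇒ two fish two fish two fish fish S S ⇒ two fish two fish two fish fish fish S ⇒ two fish two fish two fish fish fish fish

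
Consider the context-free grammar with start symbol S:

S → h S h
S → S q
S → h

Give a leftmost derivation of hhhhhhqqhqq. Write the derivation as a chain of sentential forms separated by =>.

S => Sq => Sqq => hShqq => hSqhqq => hSqqhqq => hhShqqhqq => hhhShhqqhqq => hhhhhhqqhqq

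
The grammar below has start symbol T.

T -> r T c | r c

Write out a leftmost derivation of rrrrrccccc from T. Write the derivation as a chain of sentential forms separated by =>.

T=>rTc=>rrTcc=>rrrTccc=>rrrrTcccc=>rrrrrccccc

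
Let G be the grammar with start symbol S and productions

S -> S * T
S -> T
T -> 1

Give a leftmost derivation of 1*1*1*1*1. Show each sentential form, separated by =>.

S => S*T => S*T*T => S*T*T*T => S*T*T*T*T => T*T*T*T*T => 1*T*T*T*T => 1*1*T*T*T => 1*1*1*T*T => 1*1*1*1*T => 1*1*1*1*1

S => S*T   [S -> S * T]
S*T => S*T*T   [S -> S * T]
S*T*T => S*T*T*T   [S -> S * T]
S*T*T*T => S*T*T*T*T   [S -> S * T]
S*T*T*T*T => T*T*T*T*T   [S -> T]
T*T*T*T*T => 1*T*T*T*T   [T -> 1]
1*T*T*T*T => 1*1*T*T*T   [T -> 1]
1*1*T*T*T => 1*1*1*T*T   [T -> 1]
1*1*1*T*T => 1*1*1*1*T   [T -> 1]
1*1*1*1*T => 1*1*1*1*1   [T -> 1]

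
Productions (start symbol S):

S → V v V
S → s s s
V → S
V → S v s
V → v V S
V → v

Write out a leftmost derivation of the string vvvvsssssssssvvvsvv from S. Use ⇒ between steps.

S ⇒ VvV ⇒ SvsvV ⇒ VvVvsvV ⇒ vVSvVvsvV ⇒ vvVSSvVvsvV ⇒ vvvVSSSvVvsvV ⇒ vvvvSSSvVvsvV ⇒ vvvvsssSSvVvsvV ⇒ vvvvssssssSvVvsvV ⇒ vvvvsssssssssvVvsvV ⇒ vvvvsssssssssvvvsvV ⇒ vvvvsssssssssvvvsvv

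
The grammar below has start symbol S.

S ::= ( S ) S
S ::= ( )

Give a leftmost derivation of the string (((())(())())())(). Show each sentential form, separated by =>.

S=>(S)S=>((S)S)S=>(((S)S)S)S=>(((())S)S)S=>(((())(S)S)S)S=>(((())(())S)S)S=>(((())(())())S)S=>(((())(())())())S=>(((())(())())())()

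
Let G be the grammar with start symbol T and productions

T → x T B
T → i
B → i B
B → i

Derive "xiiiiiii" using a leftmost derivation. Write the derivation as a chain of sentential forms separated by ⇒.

T ⇒ xTB   [T → x T B]
xTB ⇒ xiB   [T → i]
xiB ⇒ xiiB   [B → i B]
xiiB ⇒ xiiiB   [B → i B]
xiiiB ⇒ xiiiiB   [B → i B]
xiiiiB ⇒ xiiiiiB   [B → i B]
xiiiiiB ⇒ xiiiiiiB   [B → i B]
xiiiiiiB ⇒ xiiiiiii   [B → i]

T ⇒ xTB ⇒ xiB ⇒ xiiB ⇒ xiiiB ⇒ xiiiiB ⇒ xiiiiiB ⇒ xiiiiiiB ⇒ xiiiiiii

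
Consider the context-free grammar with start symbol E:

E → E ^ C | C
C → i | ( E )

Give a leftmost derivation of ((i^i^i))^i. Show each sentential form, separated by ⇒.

E ⇒ E^C ⇒ C^C ⇒ (E)^C ⇒ (C)^C ⇒ ((E))^C ⇒ ((E^C))^C ⇒ ((E^C^C))^C ⇒ ((C^C^C))^C ⇒ ((i^C^C))^C ⇒ ((i^i^C))^C ⇒ ((i^i^i))^C ⇒ ((i^i^i))^i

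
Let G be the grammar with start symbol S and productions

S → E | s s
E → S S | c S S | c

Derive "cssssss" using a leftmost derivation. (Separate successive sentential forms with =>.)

S => E => cSS => cES => cSSS => cssSS => cssssS => cssssss

S => E   [S → E]
E => cSS   [E → c S S]
cSS => cES   [S → E]
cES => cSSS   [E → S S]
cSSS => cssSS   [S → s s]
cssSS => cssssS   [S → s s]
cssssS => cssssss   [S → s s]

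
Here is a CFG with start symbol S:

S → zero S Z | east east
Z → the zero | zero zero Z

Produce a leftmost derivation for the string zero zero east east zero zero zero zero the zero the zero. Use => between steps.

S => zero S Z => zero zero S Z Z => zero zero east east Z Z => zero zero east east zero zero Z Z => zero zero east east zero zero zero zero Z Z => zero zero east east zero zero zero zero the zero Z => zero zero east east zero zero zero zero the zero the zero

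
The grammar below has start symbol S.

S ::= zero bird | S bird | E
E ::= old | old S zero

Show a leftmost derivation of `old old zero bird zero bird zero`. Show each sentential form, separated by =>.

S => E => old S zero => old S bird zero => old E bird zero => old old S zero bird zero => old old zero bird zero bird zero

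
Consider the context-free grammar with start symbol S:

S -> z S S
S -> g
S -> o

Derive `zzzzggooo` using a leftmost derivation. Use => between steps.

S=>zSS=>zzSSS=>zzzSSSS=>zzzzSSSSS=>zzzzgSSSS=>zzzzggSSS=>zzzzggoSS=>zzzzggooS=>zzzzggooo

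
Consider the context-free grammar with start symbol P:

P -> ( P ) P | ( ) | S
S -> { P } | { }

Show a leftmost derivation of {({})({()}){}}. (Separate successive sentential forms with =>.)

P => S   [P -> S]
S => {P}   [S -> { P }]
{P} => {(P)P}   [P -> ( P ) P]
{(P)P} => {(S)P}   [P -> S]
{(S)P} => {({})P}   [S -> { }]
{({})P} => {({})(P)P}   [P -> ( P ) P]
{({})(P)P} => {({})(S)P}   [P -> S]
{({})(S)P} => {({})({P})P}   [S -> { P }]
{({})({P})P} => {({})({()})P}   [P -> ( )]
{({})({()})P} => {({})({()})S}   [P -> S]
{({})({()})S} => {({})({()}){}}   [S -> { }]

P => S => {P} => {(P)P} => {(S)P} => {({})P} => {({})(P)P} => {({})(S)P} => {({})({P})P} => {({})({()})P} => {({})({()})S} => {({})({()}){}}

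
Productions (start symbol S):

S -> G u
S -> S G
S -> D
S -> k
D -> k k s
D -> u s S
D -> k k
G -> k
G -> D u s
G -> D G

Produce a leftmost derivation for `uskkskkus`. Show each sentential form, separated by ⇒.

S ⇒ D ⇒ usS ⇒ usSG ⇒ usDG ⇒ uskksG ⇒ uskksDus ⇒ uskkskkus

S ⇒ D   [S -> D]
D ⇒ usS   [D -> u s S]
usS ⇒ usSG   [S -> S G]
usSG ⇒ usDG   [S -> D]
usDG ⇒ uskksG   [D -> k k s]
uskksG ⇒ uskksDus   [G -> D u s]
uskksDus ⇒ uskkskkus   [D -> k k]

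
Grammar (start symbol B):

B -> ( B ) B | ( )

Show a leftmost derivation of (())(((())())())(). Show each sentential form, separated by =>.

B => (B)B => (())B => (())(B)B => (())((B)B)B => (())(((B)B)B)B => (())(((())B)B)B => (())(((())())B)B => (())(((())())())B => (())(((())())())()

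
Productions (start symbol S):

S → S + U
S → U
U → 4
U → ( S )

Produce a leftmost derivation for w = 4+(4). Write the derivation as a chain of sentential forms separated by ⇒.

S⇒S+U⇒U+U⇒4+U⇒4+(S)⇒4+(U)⇒4+(4)

S ⇒ S+U   [S → S + U]
S+U ⇒ U+U   [S → U]
U+U ⇒ 4+U   [U → 4]
4+U ⇒ 4+(S)   [U → ( S )]
4+(S) ⇒ 4+(U)   [S → U]
4+(U) ⇒ 4+(4)   [U → 4]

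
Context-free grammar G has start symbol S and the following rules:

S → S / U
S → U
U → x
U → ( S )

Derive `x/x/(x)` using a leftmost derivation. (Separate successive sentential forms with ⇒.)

S ⇒ S/U ⇒ S/U/U ⇒ U/U/U ⇒ x/U/U ⇒ x/x/U ⇒ x/x/(S) ⇒ x/x/(U) ⇒ x/x/(x)

S ⇒ S/U   [S → S / U]
S/U ⇒ S/U/U   [S → S / U]
S/U/U ⇒ U/U/U   [S → U]
U/U/U ⇒ x/U/U   [U → x]
x/U/U ⇒ x/x/U   [U → x]
x/x/U ⇒ x/x/(S)   [U → ( S )]
x/x/(S) ⇒ x/x/(U)   [S → U]
x/x/(U) ⇒ x/x/(x)   [U → x]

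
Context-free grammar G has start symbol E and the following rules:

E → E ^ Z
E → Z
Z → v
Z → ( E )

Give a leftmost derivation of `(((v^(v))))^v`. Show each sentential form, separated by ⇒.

E ⇒ E^Z ⇒ Z^Z ⇒ (E)^Z ⇒ (Z)^Z ⇒ ((E))^Z ⇒ ((Z))^Z ⇒ (((E)))^Z ⇒ (((E^Z)))^Z ⇒ (((Z^Z)))^Z ⇒ (((v^Z)))^Z ⇒ (((v^(E))))^Z ⇒ (((v^(Z))))^Z ⇒ (((v^(v))))^Z ⇒ (((v^(v))))^v

E ⇒ E^Z   [E → E ^ Z]
E^Z ⇒ Z^Z   [E → Z]
Z^Z ⇒ (E)^Z   [Z → ( E )]
(E)^Z ⇒ (Z)^Z   [E → Z]
(Z)^Z ⇒ ((E))^Z   [Z → ( E )]
((E))^Z ⇒ ((Z))^Z   [E → Z]
((Z))^Z ⇒ (((E)))^Z   [Z → ( E )]
(((E)))^Z ⇒ (((E^Z)))^Z   [E → E ^ Z]
(((E^Z)))^Z ⇒ (((Z^Z)))^Z   [E → Z]
(((Z^Z)))^Z ⇒ (((v^Z)))^Z   [Z → v]
(((v^Z)))^Z ⇒ (((v^(E))))^Z   [Z → ( E )]
(((v^(E))))^Z ⇒ (((v^(Z))))^Z   [E → Z]
(((v^(Z))))^Z ⇒ (((v^(v))))^Z   [Z → v]
(((v^(v))))^Z ⇒ (((v^(v))))^v   [Z → v]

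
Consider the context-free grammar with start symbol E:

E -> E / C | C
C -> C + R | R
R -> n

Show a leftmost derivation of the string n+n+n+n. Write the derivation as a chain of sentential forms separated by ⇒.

E ⇒ C   [E -> C]
C ⇒ C+R   [C -> C + R]
C+R ⇒ C+R+R   [C -> C + R]
C+R+R ⇒ C+R+R+R   [C -> C + R]
C+R+R+R ⇒ R+R+R+R   [C -> R]
R+R+R+R ⇒ n+R+R+R   [R -> n]
n+R+R+R ⇒ n+n+R+R   [R -> n]
n+n+R+R ⇒ n+n+n+R   [R -> n]
n+n+n+R ⇒ n+n+n+n   [R -> n]

E⇒C⇒C+R⇒C+R+R⇒C+R+R+R⇒R+R+R+R⇒n+R+R+R⇒n+n+R+R⇒n+n+n+R⇒n+n+n+n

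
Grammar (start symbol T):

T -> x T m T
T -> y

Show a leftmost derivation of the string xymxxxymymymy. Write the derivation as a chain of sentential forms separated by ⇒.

T ⇒ xTmT   [T -> x T m T]
xTmT ⇒ xymT   [T -> y]
xymT ⇒ xymxTmT   [T -> x T m T]
xymxTmT ⇒ xymxxTmTmT   [T -> x T m T]
xymxxTmTmT ⇒ xymxxxTmTmTmT   [T -> x T m T]
xymxxxTmTmTmT ⇒ xymxxxymTmTmT   [T -> y]
xymxxxymTmTmT ⇒ xymxxxymymTmT   [T -> y]
xymxxxymymTmT ⇒ xymxxxymymymT   [T -> y]
xymxxxymymymT ⇒ xymxxxymymymy   [T -> y]

T ⇒ xTmT ⇒ xymT ⇒ xymxTmT ⇒ xymxxTmTmT ⇒ xymxxxTmTmTmT ⇒ xymxxxymTmTmT ⇒ xymxxxymymTmT ⇒ xymxxxymymymT ⇒ xymxxxymymymy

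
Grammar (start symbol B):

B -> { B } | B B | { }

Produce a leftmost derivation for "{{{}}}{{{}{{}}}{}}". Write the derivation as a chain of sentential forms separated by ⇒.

B ⇒ BB ⇒ {B}B ⇒ {{B}}B ⇒ {{{}}}B ⇒ {{{}}}{B} ⇒ {{{}}}{BB} ⇒ {{{}}}{{B}B} ⇒ {{{}}}{{BB}B} ⇒ {{{}}}{{{}B}B} ⇒ {{{}}}{{{}{B}}B} ⇒ {{{}}}{{{}{{}}}B} ⇒ {{{}}}{{{}{{}}}{}}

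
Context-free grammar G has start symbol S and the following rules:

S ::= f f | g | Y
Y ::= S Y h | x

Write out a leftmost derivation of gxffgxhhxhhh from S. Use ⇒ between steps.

S ⇒ Y   [S ::= Y]
Y ⇒ SYh   [Y ::= S Y h]
SYh ⇒ gYh   [S ::= g]
gYh ⇒ gSYhh   [Y ::= S Y h]
gSYhh ⇒ gYYhh   [S ::= Y]
gYYhh ⇒ gxYhh   [Y ::= x]
gxYhh ⇒ gxSYhhh   [Y ::= S Y h]
gxSYhhh ⇒ gxYYhhh   [S ::= Y]
gxYYhhh ⇒ gxSYhYhhh   [Y ::= S Y h]
gxSYhYhhh ⇒ gxffYhYhhh   [S ::= f f]
gxffYhYhhh ⇒ gxffSYhhYhhh   [Y ::= S Y h]
gxffSYhhYhhh ⇒ gxffgYhhYhhh   [S ::= g]
gxffgYhhYhhh ⇒ gxffgxhhYhhh   [Y ::= x]
gxffgxhhYhhh ⇒ gxffgxhhxhhh   [Y ::= x]

S ⇒ Y ⇒ SYh ⇒ gYh ⇒ gSYhh ⇒ gYYhh ⇒ gxYhh ⇒ gxSYhhh ⇒ gxYYhhh ⇒ gxSYhYhhh ⇒ gxffYhYhhh ⇒ gxffSYhhYhhh ⇒ gxffgYhhYhhh ⇒ gxffgxhhYhhh ⇒ gxffgxhhxhhh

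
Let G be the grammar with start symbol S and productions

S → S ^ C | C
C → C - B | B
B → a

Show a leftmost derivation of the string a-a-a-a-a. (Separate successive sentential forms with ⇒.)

S ⇒ C ⇒ C-B ⇒ C-B-B ⇒ C-B-B-B ⇒ C-B-B-B-B ⇒ B-B-B-B-B ⇒ a-B-B-B-B ⇒ a-a-B-B-B ⇒ a-a-a-B-B ⇒ a-a-a-a-B ⇒ a-a-a-a-a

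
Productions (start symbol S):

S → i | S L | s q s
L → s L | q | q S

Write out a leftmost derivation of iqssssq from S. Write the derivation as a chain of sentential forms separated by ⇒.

S⇒SL⇒SLL⇒iLL⇒iqL⇒iqsL⇒iqssL⇒iqsssL⇒iqssssL⇒iqssssq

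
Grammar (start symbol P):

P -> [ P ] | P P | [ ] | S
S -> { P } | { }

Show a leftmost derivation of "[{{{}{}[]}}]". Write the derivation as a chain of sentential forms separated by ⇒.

P ⇒ [P]   [P -> [ P ]]
[P] ⇒ [S]   [P -> S]
[S] ⇒ [{P}]   [S -> { P }]
[{P}] ⇒ [{S}]   [P -> S]
[{S}] ⇒ [{{P}}]   [S -> { P }]
[{{P}}] ⇒ [{{PP}}]   [P -> P P]
[{{PP}}] ⇒ [{{PPP}}]   [P -> P P]
[{{PPP}}] ⇒ [{{SPP}}]   [P -> S]
[{{SPP}}] ⇒ [{{{}PP}}]   [S -> { }]
[{{{}PP}}] ⇒ [{{{}SP}}]   [P -> S]
[{{{}SP}}] ⇒ [{{{}{}P}}]   [S -> { }]
[{{{}{}P}}] ⇒ [{{{}{}[]}}]   [P -> [ ]]

P ⇒ [P] ⇒ [S] ⇒ [{P}] ⇒ [{S}] ⇒ [{{P}}] ⇒ [{{PP}}] ⇒ [{{PPP}}] ⇒ [{{SPP}}] ⇒ [{{{}PP}}] ⇒ [{{{}SP}}] ⇒ [{{{}{}P}}] ⇒ [{{{}{}[]}}]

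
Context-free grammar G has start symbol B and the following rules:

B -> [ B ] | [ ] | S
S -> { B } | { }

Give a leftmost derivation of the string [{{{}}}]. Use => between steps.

B => [B]   [B -> [ B ]]
[B] => [S]   [B -> S]
[S] => [{B}]   [S -> { B }]
[{B}] => [{S}]   [B -> S]
[{S}] => [{{B}}]   [S -> { B }]
[{{B}}] => [{{S}}]   [B -> S]
[{{S}}] => [{{{}}}]   [S -> { }]

B => [B] => [S] => [{B}] => [{S}] => [{{B}}] => [{{S}}] => [{{{}}}]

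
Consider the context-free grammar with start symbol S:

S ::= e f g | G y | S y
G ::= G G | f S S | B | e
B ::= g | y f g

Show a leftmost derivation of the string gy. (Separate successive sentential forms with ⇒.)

S ⇒ Gy   [S ::= G y]
Gy ⇒ By   [G ::= B]
By ⇒ gy   [B ::= g]

S ⇒ Gy ⇒ By ⇒ gy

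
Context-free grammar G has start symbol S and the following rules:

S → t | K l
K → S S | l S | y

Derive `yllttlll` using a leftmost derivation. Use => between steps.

S => Kl => SSl => KlSl => ylSl => ylKll => yllSll => yllKlll => yllSSlll => ylltSlll => yllttlll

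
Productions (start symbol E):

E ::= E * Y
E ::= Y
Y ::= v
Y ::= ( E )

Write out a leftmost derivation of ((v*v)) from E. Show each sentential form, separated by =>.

E => Y => (E) => (Y) => ((E)) => ((E*Y)) => ((Y*Y)) => ((v*Y)) => ((v*v))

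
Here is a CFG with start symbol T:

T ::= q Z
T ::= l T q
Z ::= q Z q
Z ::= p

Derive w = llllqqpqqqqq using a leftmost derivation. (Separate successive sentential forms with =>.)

T=>lTq=>llTqq=>lllTqqq=>llllTqqqq=>llllqZqqqq=>llllqqZqqqqq=>llllqqpqqqqq

T => lTq   [T ::= l T q]
lTq => llTqq   [T ::= l T q]
llTqq => lllTqqq   [T ::= l T q]
lllTqqq => llllTqqqq   [T ::= l T q]
llllTqqqq => llllqZqqqq   [T ::= q Z]
llllqZqqqq => llllqqZqqqqq   [Z ::= q Z q]
llllqqZqqqqq => llllqqpqqqqq   [Z ::= p]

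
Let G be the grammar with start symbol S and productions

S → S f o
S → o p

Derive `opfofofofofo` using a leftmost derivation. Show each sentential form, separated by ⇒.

S ⇒ Sfo ⇒ Sfofo ⇒ Sfofofo ⇒ Sfofofofo ⇒ Sfofofofofo ⇒ opfofofofofo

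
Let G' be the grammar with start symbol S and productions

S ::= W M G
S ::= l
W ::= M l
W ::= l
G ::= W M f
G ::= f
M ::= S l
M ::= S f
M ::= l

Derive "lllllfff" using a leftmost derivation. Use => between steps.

S => WMG => MlMG => llMG => llSfG => llWMGfG => llMlMGfG => llllMGfG => lllllGfG => lllllffG => lllllfff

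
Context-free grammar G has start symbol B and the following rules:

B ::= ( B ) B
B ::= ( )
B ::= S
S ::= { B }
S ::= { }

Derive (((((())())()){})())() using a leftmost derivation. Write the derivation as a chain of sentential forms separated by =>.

B => (B)B => ((B)B)B => (((B)B)B)B => ((((B)B)B)B)B => (((((B)B)B)B)B)B => (((((())B)B)B)B)B => (((((())())B)B)B)B => (((((())())())B)B)B => (((((())())())S)B)B => (((((())())()){})B)B => (((((())())()){})())B => (((((())())()){})())()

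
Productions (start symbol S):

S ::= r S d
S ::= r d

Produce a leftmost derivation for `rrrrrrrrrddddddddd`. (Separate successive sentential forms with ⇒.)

S ⇒ rSd   [S ::= r S d]
rSd ⇒ rrSdd   [S ::= r S d]
rrSdd ⇒ rrrSddd   [S ::= r S d]
rrrSddd ⇒ rrrrSdddd   [S ::= r S d]
rrrrSdddd ⇒ rrrrrSddddd   [S ::= r S d]
rrrrrSddddd ⇒ rrrrrrSdddddd   [S ::= r S d]
rrrrrrSdddddd ⇒ rrrrrrrSddddddd   [S ::= r S d]
rrrrrrrSddddddd ⇒ rrrrrrrrSdddddddd   [S ::= r S d]
rrrrrrrrSdddddddd ⇒ rrrrrrrrrddddddddd   [S ::= r d]

S ⇒ rSd ⇒ rrSdd ⇒ rrrSddd ⇒ rrrrSdddd ⇒ rrrrrSddddd ⇒ rrrrrrSdddddd ⇒ rrrrrrrSddddddd ⇒ rrrrrrrrSdddddddd ⇒ rrrrrrrrrddddddddd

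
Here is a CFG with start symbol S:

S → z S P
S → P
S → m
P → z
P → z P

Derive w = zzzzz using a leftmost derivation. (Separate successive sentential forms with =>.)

S => zSP   [S → z S P]
zSP => zzSPP   [S → z S P]
zzSPP => zzPPP   [S → P]
zzPPP => zzzPP   [P → z]
zzzPP => zzzzP   [P → z]
zzzzP => zzzzz   [P → z]

S => zSP => zzSPP => zzPPP => zzzPP => zzzzP => zzzzz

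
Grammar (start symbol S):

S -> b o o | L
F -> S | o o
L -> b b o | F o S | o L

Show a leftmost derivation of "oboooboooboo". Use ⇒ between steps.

S ⇒ L   [S -> L]
L ⇒ FoS   [L -> F o S]
FoS ⇒ SoS   [F -> S]
SoS ⇒ LoS   [S -> L]
LoS ⇒ oLoS   [L -> o L]
oLoS ⇒ oFoSoS   [L -> F o S]
oFoSoS ⇒ oSoSoS   [F -> S]
oSoSoS ⇒ oboooSoS   [S -> b o o]
oboooSoS ⇒ oboooboooS   [S -> b o o]
oboooboooS ⇒ oboooboooboo   [S -> b o o]

S⇒L⇒FoS⇒SoS⇒LoS⇒oLoS⇒oFoSoS⇒oSoSoS⇒oboooSoS⇒oboooboooS⇒oboooboooboo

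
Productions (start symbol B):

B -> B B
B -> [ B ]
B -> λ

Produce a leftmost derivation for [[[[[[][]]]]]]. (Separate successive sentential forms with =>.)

B => [B] => [[B]] => [[[B]]] => [[[[B]]]] => [[[[[B]]]]] => [[[[[BB]]]]] => [[[[[[B]B]]]]] => [[[[[[]B]]]]] => [[[[[[][B]]]]]] => [[[[[[][]]]]]]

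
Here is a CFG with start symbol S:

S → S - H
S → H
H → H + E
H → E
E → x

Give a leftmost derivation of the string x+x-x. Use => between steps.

S => S-H => H-H => H+E-H => E+E-H => x+E-H => x+x-H => x+x-E => x+x-x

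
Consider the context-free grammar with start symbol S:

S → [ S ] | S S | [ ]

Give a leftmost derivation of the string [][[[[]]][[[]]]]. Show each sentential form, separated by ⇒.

S ⇒ SS   [S → S S]
SS ⇒ []S   [S → [ ]]
[]S ⇒ [][S]   [S → [ S ]]
[][S] ⇒ [][SS]   [S → S S]
[][SS] ⇒ [][[S]S]   [S → [ S ]]
[][[S]S] ⇒ [][[[S]]S]   [S → [ S ]]
[][[[S]]S] ⇒ [][[[[]]]S]   [S → [ ]]
[][[[[]]]S] ⇒ [][[[[]]][S]]   [S → [ S ]]
[][[[[]]][S]] ⇒ [][[[[]]][[S]]]   [S → [ S ]]
[][[[[]]][[S]]] ⇒ [][[[[]]][[[]]]]   [S → [ ]]

S⇒SS⇒[]S⇒[][S]⇒[][SS]⇒[][[S]S]⇒[][[[S]]S]⇒[][[[[]]]S]⇒[][[[[]]][S]]⇒[][[[[]]][[S]]]⇒[][[[[]]][[[]]]]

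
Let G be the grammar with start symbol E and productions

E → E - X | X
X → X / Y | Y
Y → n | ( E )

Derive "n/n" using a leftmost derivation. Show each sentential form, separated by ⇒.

E⇒X⇒X/Y⇒Y/Y⇒n/Y⇒n/n

E ⇒ X   [E → X]
X ⇒ X/Y   [X → X / Y]
X/Y ⇒ Y/Y   [X → Y]
Y/Y ⇒ n/Y   [Y → n]
n/Y ⇒ n/n   [Y → n]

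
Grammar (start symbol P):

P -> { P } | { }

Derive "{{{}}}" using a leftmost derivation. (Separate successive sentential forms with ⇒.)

P ⇒ {P} ⇒ {{P}} ⇒ {{{}}}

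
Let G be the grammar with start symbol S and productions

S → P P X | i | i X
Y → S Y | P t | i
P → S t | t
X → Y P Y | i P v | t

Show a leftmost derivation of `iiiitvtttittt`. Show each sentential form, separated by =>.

S => PPX => StPX => iXtPX => iYPYtPX => iPtPYtPX => iSttPYtPX => iiXttPYtPX => iiiPvttPYtPX => iiiStvttPYtPX => iiiitvttPYtPX => iiiitvtttYtPX => iiiitvtttitPX => iiiitvtttittX => iiiitvtttittt

S => PPX   [S → P P X]
PPX => StPX   [P → S t]
StPX => iXtPX   [S → i X]
iXtPX => iYPYtPX   [X → Y P Y]
iYPYtPX => iPtPYtPX   [Y → P t]
iPtPYtPX => iSttPYtPX   [P → S t]
iSttPYtPX => iiXttPYtPX   [S → i X]
iiXttPYtPX => iiiPvttPYtPX   [X → i P v]
iiiPvttPYtPX => iiiStvttPYtPX   [P → S t]
iiiStvttPYtPX => iiiitvttPYtPX   [S → i]
iiiitvttPYtPX => iiiitvtttYtPX   [P → t]
iiiitvtttYtPX => iiiitvtttitPX   [Y → i]
iiiitvtttitPX => iiiitvtttittX   [P → t]
iiiitvtttittX => iiiitvtttittt   [X → t]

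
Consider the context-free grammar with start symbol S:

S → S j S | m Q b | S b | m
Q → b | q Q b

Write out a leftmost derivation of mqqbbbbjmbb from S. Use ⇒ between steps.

S ⇒ SjS ⇒ mQbjS ⇒ mqQbbjS ⇒ mqqQbbbjS ⇒ mqqbbbbjS ⇒ mqqbbbbjmQb ⇒ mqqbbbbjmbb

S ⇒ SjS   [S → S j S]
SjS ⇒ mQbjS   [S → m Q b]
mQbjS ⇒ mqQbbjS   [Q → q Q b]
mqQbbjS ⇒ mqqQbbbjS   [Q → q Q b]
mqqQbbbjS ⇒ mqqbbbbjS   [Q → b]
mqqbbbbjS ⇒ mqqbbbbjmQb   [S → m Q b]
mqqbbbbjmQb ⇒ mqqbbbbjmbb   [Q → b]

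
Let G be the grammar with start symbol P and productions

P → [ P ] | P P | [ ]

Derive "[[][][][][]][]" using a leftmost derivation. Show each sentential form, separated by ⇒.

P ⇒ PP ⇒ [P]P ⇒ [PP]P ⇒ [[]P]P ⇒ [[]PP]P ⇒ [[]PPP]P ⇒ [[]PPPP]P ⇒ [[][]PPP]P ⇒ [[][][]PP]P ⇒ [[][][][]P]P ⇒ [[][][][][]]P ⇒ [[][][][][]][]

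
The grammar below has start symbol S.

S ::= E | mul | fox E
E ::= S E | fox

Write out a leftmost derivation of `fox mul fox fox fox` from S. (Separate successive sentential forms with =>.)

S => E   [S ::= E]
E => S E   [E ::= S E]
S E => E E   [S ::= E]
E E => S E E   [E ::= S E]
S E E => fox E E E   [S ::= fox E]
fox E E E => fox S E E E   [E ::= S E]
fox S E E E => fox mul E E E   [S ::= mul]
fox mul E E E => fox mul fox E E   [E ::= fox]
fox mul fox E E => fox mul fox fox E   [E ::= fox]
fox mul fox fox E => fox mul fox fox fox   [E ::= fox]

S => E => S E => E E => S E E => fox E E E => fox S E E E => fox mul E E E => fox mul fox E E => fox mul fox fox E => fox mul fox fox fox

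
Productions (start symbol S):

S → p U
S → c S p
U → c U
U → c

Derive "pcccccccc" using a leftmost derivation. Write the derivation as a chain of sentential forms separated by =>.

S => pU => pcU => pccU => pcccU => pccccU => pcccccU => pccccccU => pcccccccU => pcccccccc

S => pU   [S → p U]
pU => pcU   [U → c U]
pcU => pccU   [U → c U]
pccU => pcccU   [U → c U]
pcccU => pccccU   [U → c U]
pccccU => pcccccU   [U → c U]
pcccccU => pccccccU   [U → c U]
pccccccU => pcccccccU   [U → c U]
pcccccccU => pcccccccc   [U → c]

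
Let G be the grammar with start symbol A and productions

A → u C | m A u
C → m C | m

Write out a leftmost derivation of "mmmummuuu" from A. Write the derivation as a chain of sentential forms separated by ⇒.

A ⇒ mAu   [A → m A u]
mAu ⇒ mmAuu   [A → m A u]
mmAuu ⇒ mmmAuuu   [A → m A u]
mmmAuuu ⇒ mmmuCuuu   [A → u C]
mmmuCuuu ⇒ mmmumCuuu   [C → m C]
mmmumCuuu ⇒ mmmummuuu   [C → m]

A ⇒ mAu ⇒ mmAuu ⇒ mmmAuuu ⇒ mmmuCuuu ⇒ mmmumCuuu ⇒ mmmummuuu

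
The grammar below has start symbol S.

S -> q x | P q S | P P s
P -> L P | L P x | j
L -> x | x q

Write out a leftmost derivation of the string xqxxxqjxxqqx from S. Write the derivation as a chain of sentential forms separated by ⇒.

S⇒PqS⇒LPxqS⇒xqPxqS⇒xqLPxxqS⇒xqxPxxqS⇒xqxLPxxqS⇒xqxxPxxqS⇒xqxxLPxxqS⇒xqxxxqPxxqS⇒xqxxxqjxxqS⇒xqxxxqjxxqqx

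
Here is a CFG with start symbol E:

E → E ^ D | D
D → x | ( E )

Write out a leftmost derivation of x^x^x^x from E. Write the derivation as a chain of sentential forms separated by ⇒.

E ⇒ E^D ⇒ E^D^D ⇒ E^D^D^D ⇒ D^D^D^D ⇒ x^D^D^D ⇒ x^x^D^D ⇒ x^x^x^D ⇒ x^x^x^x

E ⇒ E^D   [E → E ^ D]
E^D ⇒ E^D^D   [E → E ^ D]
E^D^D ⇒ E^D^D^D   [E → E ^ D]
E^D^D^D ⇒ D^D^D^D   [E → D]
D^D^D^D ⇒ x^D^D^D   [D → x]
x^D^D^D ⇒ x^x^D^D   [D → x]
x^x^D^D ⇒ x^x^x^D   [D → x]
x^x^x^D ⇒ x^x^x^x   [D → x]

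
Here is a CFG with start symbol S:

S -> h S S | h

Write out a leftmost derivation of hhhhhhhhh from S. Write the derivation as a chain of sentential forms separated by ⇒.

S ⇒ hSS   [S -> h S S]
hSS ⇒ hhSSS   [S -> h S S]
hhSSS ⇒ hhhSS   [S -> h]
hhhSS ⇒ hhhhS   [S -> h]
hhhhS ⇒ hhhhhSS   [S -> h S S]
hhhhhSS ⇒ hhhhhhS   [S -> h]
hhhhhhS ⇒ hhhhhhhSS   [S -> h S S]
hhhhhhhSS ⇒ hhhhhhhhS   [S -> h]
hhhhhhhhS ⇒ hhhhhhhhh   [S -> h]

S ⇒ hSS ⇒ hhSSS ⇒ hhhSS ⇒ hhhhS ⇒ hhhhhSS ⇒ hhhhhhS ⇒ hhhhhhhSS ⇒ hhhhhhhhS ⇒ hhhhhhhhh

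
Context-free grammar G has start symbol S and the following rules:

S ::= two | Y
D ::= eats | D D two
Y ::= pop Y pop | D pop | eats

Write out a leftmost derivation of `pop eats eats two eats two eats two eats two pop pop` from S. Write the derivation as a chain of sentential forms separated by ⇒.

S ⇒ Y ⇒ pop Y pop ⇒ pop D pop pop ⇒ pop D D two pop pop ⇒ pop D D two D two pop pop ⇒ pop D D two D two D two pop pop ⇒ pop D D two D two D two D two pop pop ⇒ pop eats D two D two D two D two pop pop ⇒ pop eats eats two D two D two D two pop pop ⇒ pop eats eats two eats two D two D two pop pop ⇒ pop eats eats two eats two eats two D two pop pop ⇒ pop eats eats two eats two eats two eats two pop pop

S ⇒ Y   [S ::= Y]
Y ⇒ pop Y pop   [Y ::= pop Y pop]
pop Y pop ⇒ pop D pop pop   [Y ::= D pop]
pop D pop pop ⇒ pop D D two pop pop   [D ::= D D two]
pop D D two pop pop ⇒ pop D D two D two pop pop   [D ::= D D two]
pop D D two D two pop pop ⇒ pop D D two D two D two pop pop   [D ::= D D two]
pop D D two D two D two pop pop ⇒ pop D D two D two D two D two pop pop   [D ::= D D two]
pop D D two D two D two D two pop pop ⇒ pop eats D two D two D two D two pop pop   [D ::= eats]
pop eats D two D two D two D two pop pop ⇒ pop eats eats two D two D two D two pop pop   [D ::= eats]
pop eats eats two D two D two D two pop pop ⇒ pop eats eats two eats two D two D two pop pop   [D ::= eats]
pop eats eats two eats two D two D two pop pop ⇒ pop eats eats two eats two eats two D two pop pop   [D ::= eats]
pop eats eats two eats two eats two D two pop pop ⇒ pop eats eats two eats two eats two eats two pop pop   [D ::= eats]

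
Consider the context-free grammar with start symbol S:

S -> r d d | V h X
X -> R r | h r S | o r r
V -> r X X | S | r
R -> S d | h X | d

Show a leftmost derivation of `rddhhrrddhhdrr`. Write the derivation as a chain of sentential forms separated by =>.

S => VhX   [S -> V h X]
VhX => ShX   [V -> S]
ShX => rddhX   [S -> r d d]
rddhX => rddhhrS   [X -> h r S]
rddhhrS => rddhhrVhX   [S -> V h X]
rddhhrVhX => rddhhrShX   [V -> S]
rddhhrShX => rddhhrrddhX   [S -> r d d]
rddhhrrddhX => rddhhrrddhRr   [X -> R r]
rddhhrrddhRr => rddhhrrddhhXr   [R -> h X]
rddhhrrddhhXr => rddhhrrddhhRrr   [X -> R r]
rddhhrrddhhRrr => rddhhrrddhhdrr   [R -> d]

S => VhX => ShX => rddhX => rddhhrS => rddhhrVhX => rddhhrShX => rddhhrrddhX => rddhhrrddhRr => rddhhrrddhhXr => rddhhrrddhhRrr => rddhhrrddhhdrr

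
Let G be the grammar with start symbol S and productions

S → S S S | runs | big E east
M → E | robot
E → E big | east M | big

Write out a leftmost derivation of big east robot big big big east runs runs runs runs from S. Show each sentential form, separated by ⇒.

S ⇒ S S S   [S → S S S]
S S S ⇒ S S S S S   [S → S S S]
S S S S S ⇒ big E east S S S S   [S → big E east]
big E east S S S S ⇒ big E big east S S S S   [E → E big]
big E big east S S S S ⇒ big E big big east S S S S   [E → E big]
big E big big east S S S S ⇒ big E big big big east S S S S   [E → E big]
big E big big big east S S S S ⇒ big east M big big big east S S S S   [E → east M]
big east M big big big east S S S S ⇒ big east robot big big big east S S S S   [M → robot]
big east robot big big big east S S S S ⇒ big east robot big big big east runs S S S   [S → runs]
big east robot big big big east runs S S S ⇒ big east robot big big big east runs runs S S   [S → runs]
big east robot big big big east runs runs S S ⇒ big east robot big big big east runs runs runs S   [S → runs]
big east robot big big big east runs runs runs S ⇒ big east robot big big big east runs runs runs runs   [S → runs]

S ⇒ S S S ⇒ S S S S S ⇒ big E east S S S S ⇒ big E big east S S S S ⇒ big E big big east S S S S ⇒ big E big big big east S S S S ⇒ big east M big big big east S S S S ⇒ big east robot big big big east S S S S ⇒ big east robot big big big east runs S S S ⇒ big east robot big big big east runs runs S S ⇒ big east robot big big big east runs runs runs S ⇒ big east robot big big big east runs runs runs runs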